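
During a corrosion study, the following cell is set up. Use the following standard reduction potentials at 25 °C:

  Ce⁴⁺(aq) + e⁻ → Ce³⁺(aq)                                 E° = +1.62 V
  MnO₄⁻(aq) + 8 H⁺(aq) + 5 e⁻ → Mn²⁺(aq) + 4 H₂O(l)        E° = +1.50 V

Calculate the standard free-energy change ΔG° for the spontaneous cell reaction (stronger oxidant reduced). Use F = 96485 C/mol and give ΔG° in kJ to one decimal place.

-57.9 kJ

Ce⁴⁺/Ce³⁺ (E° = +1.62 V) is the cathode; MnO₄⁻/Mn²⁺ (E° = +1.50 V) is the anode, so E°cell = +0.12 V.
Balancing electrons gives n = 5 (lcm of 1 and 5).
ΔG° = −nFE° = −(5)(96485)(+0.12) = -57,891 J = -57.9 kJ.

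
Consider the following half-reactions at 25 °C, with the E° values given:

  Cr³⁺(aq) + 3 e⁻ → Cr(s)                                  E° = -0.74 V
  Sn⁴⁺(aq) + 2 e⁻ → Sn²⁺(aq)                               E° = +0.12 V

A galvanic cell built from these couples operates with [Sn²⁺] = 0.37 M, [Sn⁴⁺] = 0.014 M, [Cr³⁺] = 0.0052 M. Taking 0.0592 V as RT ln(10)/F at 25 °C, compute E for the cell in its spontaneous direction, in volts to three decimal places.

+0.863 V

Sn⁴⁺/Sn²⁺ is the cathode (higher E°), Cr³⁺/Cr the anode: E°cell = +0.12 − (-0.74) = +0.86 V, n = 6.
Overall: 3 Sn⁴⁺(aq) + 2 Cr(s) → 3 Sn²⁺(aq) + 2 Cr³⁺(aq)
Q = [Sn²⁺]^3·[Cr³⁺]^2 / ([Sn⁴⁺]^3); log Q = -0.302.
E = E° − (0.0592/n) log Q = +0.86 − (0.0592/6)(-0.302) = +0.863 V.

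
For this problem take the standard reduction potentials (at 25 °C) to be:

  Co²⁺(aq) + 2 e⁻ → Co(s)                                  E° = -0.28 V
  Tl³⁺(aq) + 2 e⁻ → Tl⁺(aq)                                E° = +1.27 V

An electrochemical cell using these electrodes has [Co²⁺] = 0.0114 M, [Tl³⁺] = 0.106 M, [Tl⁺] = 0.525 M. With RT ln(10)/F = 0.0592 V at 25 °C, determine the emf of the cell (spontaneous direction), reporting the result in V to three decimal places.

+1.587 V

Tl³⁺/Tl⁺ is the cathode (higher E°), Co²⁺/Co the anode: E°cell = +1.27 − (-0.28) = +1.55 V, n = 2.
Overall: Tl³⁺(aq) + Co(s) → Tl⁺(aq) + Co²⁺(aq)
Q = [Tl⁺]·[Co²⁺] / ([Tl³⁺]); log Q = -1.248.
E = E° − (0.0592/n) log Q = +1.55 − (0.0592/2)(-1.248) = +1.587 V.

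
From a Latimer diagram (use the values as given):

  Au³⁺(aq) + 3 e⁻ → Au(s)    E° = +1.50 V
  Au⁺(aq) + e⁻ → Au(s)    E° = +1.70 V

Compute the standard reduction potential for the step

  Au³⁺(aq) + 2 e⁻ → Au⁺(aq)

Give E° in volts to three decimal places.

Sequential free energies add, so n₃E°₃ = n₁E°₁ + n₂E°₂.
With n₃ = 3, and the known step contributing 1×(+1.70) V, the unknown satisfies 2·E° = 3×(+1.50) − 1×(+1.70) = +2.800.
E° = +2.800 / 2 = +1.400 V.

+1.400 V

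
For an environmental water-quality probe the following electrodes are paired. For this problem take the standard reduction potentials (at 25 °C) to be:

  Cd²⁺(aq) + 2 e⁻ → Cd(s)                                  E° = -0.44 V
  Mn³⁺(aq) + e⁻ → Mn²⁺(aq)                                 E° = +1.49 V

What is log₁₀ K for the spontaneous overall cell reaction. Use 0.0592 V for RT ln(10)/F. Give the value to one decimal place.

65.2

Cathode: Mn³⁺/Mn²⁺; anode: Cd²⁺/Cd. E°cell = +1.93 V, n = 2.
log K = nE°cell / 0.0592 = (2)(+1.93) / 0.0592 = 65.2.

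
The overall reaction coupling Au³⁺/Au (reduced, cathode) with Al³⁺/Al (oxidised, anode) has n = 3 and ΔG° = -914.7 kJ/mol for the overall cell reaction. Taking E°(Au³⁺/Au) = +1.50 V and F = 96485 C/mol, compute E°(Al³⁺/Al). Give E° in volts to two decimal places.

-1.66 V

E°cell = −ΔG°/(nF) = −(-914.7×10³)/((3)(96485)) = +3.160 V.
Since Au³⁺/Au is the cathode and Al³⁺/Al the anode, E°cell = E°(Au³⁺/Au) − E°(Al³⁺/Al).
So E°(Al³⁺/Al) = E°(Au³⁺/Au) − E°cell = (+1.50) − (+3.160) = -1.66 V.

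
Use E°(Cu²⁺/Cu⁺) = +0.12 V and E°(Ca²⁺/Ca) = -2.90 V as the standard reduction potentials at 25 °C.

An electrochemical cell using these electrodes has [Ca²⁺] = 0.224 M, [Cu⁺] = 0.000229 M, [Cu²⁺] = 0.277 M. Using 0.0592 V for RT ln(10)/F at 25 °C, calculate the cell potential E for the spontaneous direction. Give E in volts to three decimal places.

Cu²⁺/Cu⁺ is the cathode (higher E°), Ca²⁺/Ca the anode: E°cell = +0.12 − (-2.90) = +3.02 V, n = 2.
Overall: 2 Cu²⁺(aq) + Ca(s) → 2 Cu⁺(aq) + Ca²⁺(aq)
Q = [Cu⁺]^2·[Ca²⁺] / ([Cu²⁺]^2); log Q = -6.815.
E = E° − (0.0592/n) log Q = +3.02 − (0.0592/2)(-6.815) = +3.222 V.

+3.222 V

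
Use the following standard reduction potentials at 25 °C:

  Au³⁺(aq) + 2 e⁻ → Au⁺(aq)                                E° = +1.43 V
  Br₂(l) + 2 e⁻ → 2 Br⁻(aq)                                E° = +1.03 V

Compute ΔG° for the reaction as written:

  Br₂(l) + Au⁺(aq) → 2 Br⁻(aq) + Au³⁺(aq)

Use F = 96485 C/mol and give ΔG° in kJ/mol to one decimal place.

+77.2 kJ/mol

As written, Br₂/Br⁻ is reduced (cathode) and Au³⁺/Au⁺ is oxidised (anode), so E°cell = (+1.03) − (+1.43) = -0.40 V.
Balancing electrons gives n = 2.
ΔG° = −nFE° = −(2)(96485)(-0.40) = 77,188 J = +77.2 kJ/mol.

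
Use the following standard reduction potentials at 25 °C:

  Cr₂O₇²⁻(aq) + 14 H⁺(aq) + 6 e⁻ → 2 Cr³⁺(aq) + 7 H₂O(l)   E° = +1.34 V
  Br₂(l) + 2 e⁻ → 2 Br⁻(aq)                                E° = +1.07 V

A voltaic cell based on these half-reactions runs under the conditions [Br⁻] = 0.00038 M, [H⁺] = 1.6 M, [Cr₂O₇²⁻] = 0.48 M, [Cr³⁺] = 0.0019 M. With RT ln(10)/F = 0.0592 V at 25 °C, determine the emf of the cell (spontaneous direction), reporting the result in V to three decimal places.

+0.146 V

Cr₂O₇²⁻/Cr³⁺ is the cathode (higher E°), Br₂/Br⁻ the anode: E°cell = +1.34 − (+1.07) = +0.27 V, n = 6.
Overall: Cr₂O₇²⁻(aq) + 14 H⁺(aq) + 6 Br⁻(aq) → 2 Cr³⁺(aq) + 7 H₂O(l) + 3 Br₂(l)
Q = [Cr³⁺]^2 / ([Cr₂O₇²⁻]·[H⁺]^14·[Br⁻]^6); log Q = 12.540.
E = E° − (0.0592/n) log Q = +0.27 − (0.0592/6)(12.540) = +0.146 V.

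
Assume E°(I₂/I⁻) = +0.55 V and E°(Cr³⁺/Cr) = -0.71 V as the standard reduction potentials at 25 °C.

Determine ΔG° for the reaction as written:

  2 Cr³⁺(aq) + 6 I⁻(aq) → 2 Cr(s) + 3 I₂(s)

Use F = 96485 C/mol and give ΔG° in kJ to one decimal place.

+729.4 kJ

As written, Cr³⁺/Cr is reduced (cathode) and I₂/I⁻ is oxidised (anode), so E°cell = (-0.71) − (+0.55) = -1.26 V.
Balancing electrons gives n = 6.
ΔG° = −nFE° = −(6)(96485)(-1.26) = 729,427 J = +729.4 kJ.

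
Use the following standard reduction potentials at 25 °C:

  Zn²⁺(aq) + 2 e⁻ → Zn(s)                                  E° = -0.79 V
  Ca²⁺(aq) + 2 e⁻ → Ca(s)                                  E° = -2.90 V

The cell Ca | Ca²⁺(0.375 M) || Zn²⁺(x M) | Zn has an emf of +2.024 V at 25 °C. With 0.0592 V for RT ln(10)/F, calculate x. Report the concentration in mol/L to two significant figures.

Zn²⁺/Zn is the cathode, Ca²⁺/Ca the anode: E°cell = +2.11 V, n = 2.
Overall reaction: Zn²⁺(aq) + Ca(s) → Zn(s) + Ca²⁺(aq); Q = [Ca²⁺]^1/[Zn²⁺]^1.
From E = E° − (0.0592/n) log Q: log Q = (E° − E)·n/0.0592 = (+2.11 − (+2.024))·2/0.0592 = 2.9054.
So 1·log[Zn²⁺] = 1·log(0.375) − log Q = -0.4260 − (2.9054) = -3.3314; [Zn²⁺] = 10^(-3.3314) ≈ 0.00047 M.

0.00047 M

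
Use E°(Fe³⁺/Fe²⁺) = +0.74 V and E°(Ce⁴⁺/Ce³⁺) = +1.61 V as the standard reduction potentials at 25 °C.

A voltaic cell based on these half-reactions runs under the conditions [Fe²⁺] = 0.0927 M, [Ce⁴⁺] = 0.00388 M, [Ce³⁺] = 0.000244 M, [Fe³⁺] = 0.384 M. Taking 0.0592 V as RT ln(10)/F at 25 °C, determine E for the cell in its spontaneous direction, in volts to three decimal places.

Ce⁴⁺/Ce³⁺ is the cathode (higher E°), Fe³⁺/Fe²⁺ the anode: E°cell = +1.61 − (+0.74) = +0.87 V, n = 1.
Overall: Ce⁴⁺(aq) + Fe²⁺(aq) → Ce³⁺(aq) + Fe³⁺(aq)
Q = [Ce³⁺]·[Fe³⁺] / ([Ce⁴⁺]·[Fe²⁺]); log Q = -0.584.
E = E° − (0.0592/n) log Q = +0.87 − (0.0592/1)(-0.584) = +0.905 V.

+0.905 V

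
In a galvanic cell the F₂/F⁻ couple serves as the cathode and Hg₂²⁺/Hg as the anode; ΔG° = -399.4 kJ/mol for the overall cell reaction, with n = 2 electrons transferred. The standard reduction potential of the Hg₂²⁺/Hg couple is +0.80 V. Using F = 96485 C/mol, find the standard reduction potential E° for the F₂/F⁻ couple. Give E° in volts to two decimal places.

+2.87 V

E°cell = −ΔG°/(nF) = −(-399.4×10³)/((2)(96485)) = +2.070 V.
Since F₂/F⁻ is the cathode and Hg₂²⁺/Hg the anode, E°cell = E°(F₂/F⁻) − E°(Hg₂²⁺/Hg).
So E°(F₂/F⁻) = E°cell + E°(Hg₂²⁺/Hg) = +2.070 + (+0.80) = +2.87 V.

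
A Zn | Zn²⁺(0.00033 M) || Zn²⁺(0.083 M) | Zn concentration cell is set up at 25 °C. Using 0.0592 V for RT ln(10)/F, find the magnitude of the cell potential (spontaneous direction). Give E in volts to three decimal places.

For a concentration cell E°cell = 0. The 0.083 M side is the cathode (reduction is favoured where [Zn²⁺] is higher).
With n = 2, E = −(0.0592/2) log([Zn²⁺]ₐₙ/[Zn²⁺]꜀ₐₜ) = −(0.0592/2) log(0.00033/0.083) = −(0.0592/2)(-2.401) = +0.071 V.

+0.071 V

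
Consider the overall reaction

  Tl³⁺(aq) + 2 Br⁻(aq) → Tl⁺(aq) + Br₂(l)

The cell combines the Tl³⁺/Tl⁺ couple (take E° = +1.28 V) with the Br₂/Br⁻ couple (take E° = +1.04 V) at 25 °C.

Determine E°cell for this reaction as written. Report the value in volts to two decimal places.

The Tl³⁺/Tl⁺ couple has the higher reduction potential, so it is the cathode; Br₂/Br⁻ is oxidised at the anode.
E°cell = E°(cathode) − E°(anode) = (+1.28) − (+1.04) = +0.24 V.

+0.24 V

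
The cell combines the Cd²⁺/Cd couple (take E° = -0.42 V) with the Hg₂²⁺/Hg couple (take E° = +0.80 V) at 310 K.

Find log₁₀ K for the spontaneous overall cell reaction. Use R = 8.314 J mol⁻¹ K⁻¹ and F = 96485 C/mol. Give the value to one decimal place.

39.7

Cathode: Hg₂²⁺/Hg; anode: Cd²⁺/Cd. E°cell = (+0.80) − (-0.42) = +1.22 V, with n = 2.
ΔG° = −nFE° = −RT ln K, so ln K = nFE°/(RT) = (2)(96485)(+1.22) / ((8.314)(310)) = 91.344.
log₁₀ K = 91.344 / ln 10 = 39.7.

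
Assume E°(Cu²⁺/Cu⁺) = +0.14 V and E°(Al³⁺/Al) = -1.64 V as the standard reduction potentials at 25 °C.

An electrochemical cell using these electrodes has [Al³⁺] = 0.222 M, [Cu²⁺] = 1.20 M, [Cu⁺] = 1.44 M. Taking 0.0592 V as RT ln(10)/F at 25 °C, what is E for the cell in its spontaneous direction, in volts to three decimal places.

+1.788 V

Cu²⁺/Cu⁺ is the cathode (higher E°), Al³⁺/Al the anode: E°cell = +0.14 − (-1.64) = +1.78 V, n = 3.
Overall: 3 Cu²⁺(aq) + Al(s) → 3 Cu⁺(aq) + Al³⁺(aq)
Q = [Cu⁺]^3·[Al³⁺] / ([Cu²⁺]^3); log Q = -0.416.
E = E° − (0.0592/n) log Q = +1.78 − (0.0592/3)(-0.416) = +1.788 V.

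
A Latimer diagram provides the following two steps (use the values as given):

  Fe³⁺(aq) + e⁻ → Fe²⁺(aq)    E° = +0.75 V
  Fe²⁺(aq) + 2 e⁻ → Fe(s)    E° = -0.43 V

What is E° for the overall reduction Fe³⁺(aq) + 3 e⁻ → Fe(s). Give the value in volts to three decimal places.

Since ΔG° = −nFE° is additive over sequential reductions, n₃E°₃ = n₁E°₁ + n₂E°₂.
E°₃ = (1×+0.75 + 2×-0.43) / 3 = (-0.110) / 3 = -0.037 V.

-0.037 V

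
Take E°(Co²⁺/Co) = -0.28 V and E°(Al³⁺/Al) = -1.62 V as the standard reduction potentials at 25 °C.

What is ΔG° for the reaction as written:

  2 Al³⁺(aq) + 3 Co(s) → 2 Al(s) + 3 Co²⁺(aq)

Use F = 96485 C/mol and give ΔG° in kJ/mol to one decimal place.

+775.7 kJ/mol

As written, Al³⁺/Al is reduced (cathode) and Co²⁺/Co is oxidised (anode), so E°cell = (-1.62) − (-0.28) = -1.34 V.
Balancing electrons gives n = 6.
ΔG° = −nFE° = −(6)(96485)(-1.34) = 775,739 J = +775.7 kJ/mol.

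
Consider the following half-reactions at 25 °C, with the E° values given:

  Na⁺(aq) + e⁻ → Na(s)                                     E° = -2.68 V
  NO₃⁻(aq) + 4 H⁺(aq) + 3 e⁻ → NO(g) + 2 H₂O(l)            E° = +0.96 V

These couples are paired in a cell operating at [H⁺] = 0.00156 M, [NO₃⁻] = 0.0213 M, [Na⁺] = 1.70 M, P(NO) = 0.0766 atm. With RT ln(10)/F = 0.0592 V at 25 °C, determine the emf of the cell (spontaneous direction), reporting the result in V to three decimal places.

NO₃⁻/NO is the cathode (higher E°), Na⁺/Na the anode: E°cell = +0.96 − (-2.68) = +3.64 V, n = 3.
Overall: NO₃⁻(aq) + 4 H⁺(aq) + 3 Na(s) → NO(g) + 2 H₂O(l) + 3 Na⁺(aq)
Q = P(NO)·[Na⁺]^3 / ([NO₃⁻]·[H⁺]^4); log Q = 12.475.
E = E° − (0.0592/n) log Q = +3.64 − (0.0592/3)(12.475) = +3.394 V.

+3.394 V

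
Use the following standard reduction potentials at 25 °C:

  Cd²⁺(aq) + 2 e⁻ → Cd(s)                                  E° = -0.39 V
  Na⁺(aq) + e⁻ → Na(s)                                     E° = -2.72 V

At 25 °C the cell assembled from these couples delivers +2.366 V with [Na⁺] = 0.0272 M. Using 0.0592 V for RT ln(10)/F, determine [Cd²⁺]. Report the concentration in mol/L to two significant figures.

Cd²⁺/Cd is the cathode, Na⁺/Na the anode: E°cell = +2.33 V, n = 2.
Overall reaction: Cd²⁺(aq) + 2 Na(s) → Cd(s) + 2 Na⁺(aq); Q = [Na⁺]^2/[Cd²⁺]^1.
From E = E° − (0.0592/n) log Q: log Q = (E° − E)·n/0.0592 = (+2.33 − (+2.366))·2/0.0592 = -1.2162.
So 1·log[Cd²⁺] = 2·log(0.0272) − log Q = -3.1309 − (-1.2162) = -1.9147; [Cd²⁺] = 10^(-1.9147) ≈ 0.012 M.

0.012 M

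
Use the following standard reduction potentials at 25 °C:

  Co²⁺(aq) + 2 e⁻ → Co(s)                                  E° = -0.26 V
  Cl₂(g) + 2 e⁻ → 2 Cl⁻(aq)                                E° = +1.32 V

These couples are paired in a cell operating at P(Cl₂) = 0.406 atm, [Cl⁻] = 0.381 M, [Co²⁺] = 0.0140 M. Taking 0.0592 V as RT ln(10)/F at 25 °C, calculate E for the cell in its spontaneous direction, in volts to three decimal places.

+1.648 V

Cl₂/Cl⁻ is the cathode (higher E°), Co²⁺/Co the anode: E°cell = +1.32 − (-0.26) = +1.58 V, n = 2.
Overall: Cl₂(g) + Co(s) → 2 Cl⁻(aq) + Co²⁺(aq)
Q = [Cl⁻]^2·[Co²⁺] / (P(Cl₂)); log Q = -2.301.
E = E° − (0.0592/n) log Q = +1.58 − (0.0592/2)(-2.301) = +1.648 V.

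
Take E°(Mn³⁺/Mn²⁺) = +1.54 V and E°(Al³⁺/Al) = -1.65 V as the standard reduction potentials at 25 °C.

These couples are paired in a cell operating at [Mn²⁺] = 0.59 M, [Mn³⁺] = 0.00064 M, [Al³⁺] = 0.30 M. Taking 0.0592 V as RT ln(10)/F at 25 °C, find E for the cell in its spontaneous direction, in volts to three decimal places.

+3.025 V

Mn³⁺/Mn²⁺ is the cathode (higher E°), Al³⁺/Al the anode: E°cell = +1.54 − (-1.65) = +3.19 V, n = 3.
Overall: 3 Mn³⁺(aq) + Al(s) → 3 Mn²⁺(aq) + Al³⁺(aq)
Q = [Mn²⁺]^3·[Al³⁺] / ([Mn³⁺]^3); log Q = 8.371.
E = E° − (0.0592/n) log Q = +3.19 − (0.0592/3)(8.371) = +3.025 V.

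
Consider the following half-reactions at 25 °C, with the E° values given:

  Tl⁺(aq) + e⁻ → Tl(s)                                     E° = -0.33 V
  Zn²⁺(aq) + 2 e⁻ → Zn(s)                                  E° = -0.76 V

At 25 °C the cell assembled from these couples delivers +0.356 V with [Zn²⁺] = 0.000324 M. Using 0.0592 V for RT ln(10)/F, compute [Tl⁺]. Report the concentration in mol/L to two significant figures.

Tl⁺/Tl is the cathode, Zn²⁺/Zn the anode: E°cell = +0.43 V, n = 2.
Overall reaction: 2 Tl⁺(aq) + Zn(s) → 2 Tl(s) + Zn²⁺(aq); Q = [Zn²⁺]^1/[Tl⁺]^2.
From E = E° − (0.0592/n) log Q: log Q = (E° − E)·n/0.0592 = (+0.43 − (+0.356))·2/0.0592 = 2.5000.
So 2·log[Tl⁺] = 1·log(0.000324) − log Q = -3.4895 − (2.5000) = -5.9895; log[Tl⁺] = -5.9895 / 2 = -2.9947; [Tl⁺] = 10^(-2.9947) ≈ 0.0010 M.

0.0010 M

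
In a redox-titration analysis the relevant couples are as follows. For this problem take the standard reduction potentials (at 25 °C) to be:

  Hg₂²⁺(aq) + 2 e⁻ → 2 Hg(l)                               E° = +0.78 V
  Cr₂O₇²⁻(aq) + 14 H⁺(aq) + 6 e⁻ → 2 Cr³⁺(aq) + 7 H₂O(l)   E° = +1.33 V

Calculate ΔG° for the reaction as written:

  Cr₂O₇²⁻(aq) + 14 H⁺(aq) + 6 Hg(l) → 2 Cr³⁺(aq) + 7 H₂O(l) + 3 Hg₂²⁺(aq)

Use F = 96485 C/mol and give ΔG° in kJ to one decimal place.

As written, Cr₂O₇²⁻/Cr³⁺ is reduced (cathode) and Hg₂²⁺/Hg is oxidised (anode), so E°cell = (+1.33) − (+0.78) = +0.55 V.
Balancing electrons gives n = 6.
ΔG° = −nFE° = −(6)(96485)(+0.55) = -318,400 J = -318.4 kJ.

-318.4 kJ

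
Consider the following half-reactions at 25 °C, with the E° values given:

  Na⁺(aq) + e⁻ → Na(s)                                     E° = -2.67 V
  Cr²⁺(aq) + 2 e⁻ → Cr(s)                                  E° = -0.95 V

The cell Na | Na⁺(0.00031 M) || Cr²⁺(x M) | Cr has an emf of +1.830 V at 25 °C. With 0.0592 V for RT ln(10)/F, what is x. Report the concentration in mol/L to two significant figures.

Cr²⁺/Cr is the cathode, Na⁺/Na the anode: E°cell = +1.72 V, n = 2.
Overall reaction: Cr²⁺(aq) + 2 Na(s) → Cr(s) + 2 Na⁺(aq); Q = [Na⁺]^2/[Cr²⁺]^1.
From E = E° − (0.0592/n) log Q: log Q = (E° − E)·n/0.0592 = (+1.72 − (+1.830))·2/0.0592 = -3.7162.
So 1·log[Cr²⁺] = 2·log(0.00031) − log Q = -7.0173 − (-3.7162) = -3.3011; [Cr²⁺] = 10^(-3.3011) ≈ 0.00050 M.

0.00050 M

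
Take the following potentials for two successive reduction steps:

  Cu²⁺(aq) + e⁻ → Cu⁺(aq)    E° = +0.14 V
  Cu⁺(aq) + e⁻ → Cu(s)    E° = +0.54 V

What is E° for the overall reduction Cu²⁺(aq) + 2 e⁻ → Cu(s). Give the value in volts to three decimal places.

Since ΔG° = −nFE° is additive over sequential reductions, n₃E°₃ = n₁E°₁ + n₂E°₂.
E°₃ = (1×+0.14 + 1×+0.54) / 2 = (+0.680) / 2 = +0.340 V.

+0.340 V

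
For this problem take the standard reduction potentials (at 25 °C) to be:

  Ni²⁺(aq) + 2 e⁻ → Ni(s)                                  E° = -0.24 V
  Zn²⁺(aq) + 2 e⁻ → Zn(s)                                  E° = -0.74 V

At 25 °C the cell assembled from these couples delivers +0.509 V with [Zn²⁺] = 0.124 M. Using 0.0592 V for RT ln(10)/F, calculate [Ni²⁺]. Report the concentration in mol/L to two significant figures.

Ni²⁺/Ni is the cathode, Zn²⁺/Zn the anode: E°cell = +0.50 V, n = 2.
Overall reaction: Ni²⁺(aq) + Zn(s) → Ni(s) + Zn²⁺(aq); Q = [Zn²⁺]^1/[Ni²⁺]^1.
From E = E° − (0.0592/n) log Q: log Q = (E° − E)·n/0.0592 = (+0.50 − (+0.509))·2/0.0592 = -0.3041.
So 1·log[Ni²⁺] = 1·log(0.124) − log Q = -0.9066 − (-0.3041) = -0.6025; [Ni²⁺] = 10^(-0.6025) ≈ 0.25 M.

0.25 M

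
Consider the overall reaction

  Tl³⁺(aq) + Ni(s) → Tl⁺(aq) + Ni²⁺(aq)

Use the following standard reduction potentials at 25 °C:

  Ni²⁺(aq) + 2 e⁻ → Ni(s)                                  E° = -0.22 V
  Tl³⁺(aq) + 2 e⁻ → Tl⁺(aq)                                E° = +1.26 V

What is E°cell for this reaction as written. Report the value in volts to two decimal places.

+1.48 V

The Tl³⁺/Tl⁺ couple has the higher reduction potential, so it is the cathode; Ni²⁺/Ni is oxidised at the anode.
E°cell = E°(cathode) − E°(anode) = (+1.26) − (-0.22) = +1.48 V.
Since E°cell > 0, the reaction is spontaneous under standard conditions.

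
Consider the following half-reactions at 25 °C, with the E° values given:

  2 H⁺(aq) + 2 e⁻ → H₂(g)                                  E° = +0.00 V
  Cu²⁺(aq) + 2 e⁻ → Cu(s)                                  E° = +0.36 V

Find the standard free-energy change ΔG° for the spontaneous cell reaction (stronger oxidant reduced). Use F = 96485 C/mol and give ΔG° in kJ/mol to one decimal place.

Cu²⁺/Cu (E° = +0.36 V) is the cathode; H⁺/H₂ (E° = +0.00 V) is the anode, so E°cell = +0.36 V.
Balancing electrons gives n = 2 (lcm of 2 and 2).
ΔG° = −nFE° = −(2)(96485)(+0.36) = -69,469 J = -69.5 kJ/mol.

-69.5 kJ/mol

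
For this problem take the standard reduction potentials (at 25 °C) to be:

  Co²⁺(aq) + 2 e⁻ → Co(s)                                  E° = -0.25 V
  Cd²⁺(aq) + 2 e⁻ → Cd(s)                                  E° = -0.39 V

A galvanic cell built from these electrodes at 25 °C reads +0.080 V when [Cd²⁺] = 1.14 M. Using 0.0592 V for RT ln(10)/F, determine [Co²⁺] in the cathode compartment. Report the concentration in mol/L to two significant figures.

0.011 M

Co²⁺/Co is the cathode, Cd²⁺/Cd the anode: E°cell = +0.14 V, n = 2.
Overall reaction: Co²⁺(aq) + Cd(s) → Co(s) + Cd²⁺(aq); Q = [Cd²⁺]^1/[Co²⁺]^1.
From E = E° − (0.0592/n) log Q: log Q = (E° − E)·n/0.0592 = (+0.14 − (+0.080))·2/0.0592 = 2.0270.
So 1·log[Co²⁺] = 1·log(1.14) − log Q = 0.0569 − (2.0270) = -1.9701; [Co²⁺] = 10^(-1.9701) ≈ 0.011 M.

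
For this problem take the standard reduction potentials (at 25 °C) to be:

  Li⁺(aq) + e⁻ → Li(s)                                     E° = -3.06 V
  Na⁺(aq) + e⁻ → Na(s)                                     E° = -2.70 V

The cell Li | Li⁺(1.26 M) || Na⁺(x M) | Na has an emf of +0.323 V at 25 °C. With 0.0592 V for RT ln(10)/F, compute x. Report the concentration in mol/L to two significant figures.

Na⁺/Na is the cathode, Li⁺/Li the anode: E°cell = +0.36 V, n = 1.
Overall reaction: Na⁺(aq) + Li(s) → Na(s) + Li⁺(aq); Q = [Li⁺]^1/[Na⁺]^1.
From E = E° − (0.0592/n) log Q: log Q = (E° − E)·n/0.0592 = (+0.36 − (+0.323))·1/0.0592 = 0.6250.
So 1·log[Na⁺] = 1·log(1.26) − log Q = 0.1004 − (0.6250) = -0.5246; [Na⁺] = 10^(-0.5246) ≈ 0.30 M.

0.30 M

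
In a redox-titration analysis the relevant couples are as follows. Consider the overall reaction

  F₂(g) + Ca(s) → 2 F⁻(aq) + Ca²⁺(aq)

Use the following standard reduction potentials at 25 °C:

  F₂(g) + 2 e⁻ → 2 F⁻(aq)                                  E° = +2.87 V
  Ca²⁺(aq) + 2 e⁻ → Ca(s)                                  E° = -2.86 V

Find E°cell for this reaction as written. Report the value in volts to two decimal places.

+5.73 V

The F₂/F⁻ couple has the higher reduction potential, so it is the cathode; Ca²⁺/Ca is oxidised at the anode.
E°cell = E°(cathode) − E°(anode) = (+2.87) − (-2.86) = +5.73 V.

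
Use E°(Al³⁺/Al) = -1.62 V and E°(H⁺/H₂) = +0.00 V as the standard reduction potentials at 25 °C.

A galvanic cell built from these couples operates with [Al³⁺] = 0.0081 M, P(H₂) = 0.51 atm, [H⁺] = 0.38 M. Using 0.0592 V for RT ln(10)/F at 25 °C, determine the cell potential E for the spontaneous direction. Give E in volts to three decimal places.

H⁺/H₂ is the cathode (higher E°), Al³⁺/Al the anode: E°cell = +0.00 − (-1.62) = +1.62 V, n = 6.
Overall: 6 H⁺(aq) + 2 Al(s) → 3 H₂(g) + 2 Al³⁺(aq)
Q = P(H₂)^3·[Al³⁺]^2 / ([H⁺]^6); log Q = -2.539.
E = E° − (0.0592/n) log Q = +1.62 − (0.0592/6)(-2.539) = +1.645 V.

+1.645 V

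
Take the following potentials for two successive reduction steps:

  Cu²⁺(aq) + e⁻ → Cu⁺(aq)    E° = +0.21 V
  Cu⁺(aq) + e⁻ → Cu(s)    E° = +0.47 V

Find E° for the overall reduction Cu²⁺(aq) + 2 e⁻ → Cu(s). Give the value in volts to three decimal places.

Since ΔG° = −nFE° is additive over sequential reductions, n₃E°₃ = n₁E°₁ + n₂E°₂.
E°₃ = (1×+0.21 + 1×+0.47) / 2 = (+0.680) / 2 = +0.340 V.

+0.340 V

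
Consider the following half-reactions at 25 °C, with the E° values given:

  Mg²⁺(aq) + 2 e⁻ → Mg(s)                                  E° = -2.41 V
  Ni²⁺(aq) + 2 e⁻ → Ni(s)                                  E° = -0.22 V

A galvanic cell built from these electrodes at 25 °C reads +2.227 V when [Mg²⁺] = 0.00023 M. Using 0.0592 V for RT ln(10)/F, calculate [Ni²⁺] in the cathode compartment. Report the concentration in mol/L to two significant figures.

Ni²⁺/Ni is the cathode, Mg²⁺/Mg the anode: E°cell = +2.19 V, n = 2.
Overall reaction: Ni²⁺(aq) + Mg(s) → Ni(s) + Mg²⁺(aq); Q = [Mg²⁺]^1/[Ni²⁺]^1.
From E = E° − (0.0592/n) log Q: log Q = (E° − E)·n/0.0592 = (+2.19 − (+2.227))·2/0.0592 = -1.2500.
So 1·log[Ni²⁺] = 1·log(0.00023) − log Q = -3.6383 − (-1.2500) = -2.3883; [Ni²⁺] = 10^(-2.3883) ≈ 0.0041 M.

0.0041 M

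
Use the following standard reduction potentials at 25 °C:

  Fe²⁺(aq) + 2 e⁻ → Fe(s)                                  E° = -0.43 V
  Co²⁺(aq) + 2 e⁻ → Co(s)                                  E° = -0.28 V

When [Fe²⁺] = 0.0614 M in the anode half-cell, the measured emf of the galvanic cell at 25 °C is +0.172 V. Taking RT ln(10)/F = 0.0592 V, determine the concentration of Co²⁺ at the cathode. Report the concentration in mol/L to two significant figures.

0.34 M

Co²⁺/Co is the cathode, Fe²⁺/Fe the anode: E°cell = +0.15 V, n = 2.
Overall reaction: Co²⁺(aq) + Fe(s) → Co(s) + Fe²⁺(aq); Q = [Fe²⁺]^1/[Co²⁺]^1.
From E = E° − (0.0592/n) log Q: log Q = (E° − E)·n/0.0592 = (+0.15 − (+0.172))·2/0.0592 = -0.7432.
So 1·log[Co²⁺] = 1·log(0.0614) − log Q = -1.2118 − (-0.7432) = -0.4686; [Co²⁺] = 10^(-0.4686) ≈ 0.34 M.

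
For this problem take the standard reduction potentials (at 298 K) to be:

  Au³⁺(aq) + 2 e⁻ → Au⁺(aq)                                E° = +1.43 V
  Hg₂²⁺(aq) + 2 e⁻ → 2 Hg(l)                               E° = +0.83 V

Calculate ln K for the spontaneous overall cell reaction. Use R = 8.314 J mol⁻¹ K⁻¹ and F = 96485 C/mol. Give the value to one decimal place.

46.7

Cathode: Au³⁺/Au⁺; anode: Hg₂²⁺/Hg. E°cell = (+1.43) − (+0.83) = +0.60 V, with n = 2.
ΔG° = −nFE° = −RT ln K, so ln K = nFE°/(RT) = (2)(96485)(+0.60) / ((8.314)(298)) = 46.732.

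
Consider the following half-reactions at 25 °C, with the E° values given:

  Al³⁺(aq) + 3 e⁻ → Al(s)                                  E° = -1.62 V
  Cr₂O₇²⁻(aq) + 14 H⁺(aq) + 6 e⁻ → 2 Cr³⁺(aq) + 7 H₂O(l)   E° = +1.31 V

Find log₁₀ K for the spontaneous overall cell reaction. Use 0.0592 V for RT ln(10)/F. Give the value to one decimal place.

297.0

Cathode: Cr₂O₇²⁻/Cr³⁺; anode: Al³⁺/Al. E°cell = +2.93 V, n = 6.
log K = nE°cell / 0.0592 = (6)(+2.93) / 0.0592 = 297.0.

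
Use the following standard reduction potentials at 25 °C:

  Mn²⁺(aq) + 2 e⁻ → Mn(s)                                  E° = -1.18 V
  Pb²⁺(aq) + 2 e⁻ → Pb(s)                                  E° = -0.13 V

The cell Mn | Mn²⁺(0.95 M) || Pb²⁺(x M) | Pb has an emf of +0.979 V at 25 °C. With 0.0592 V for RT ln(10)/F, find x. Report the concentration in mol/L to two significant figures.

0.0038 M

Pb²⁺/Pb is the cathode, Mn²⁺/Mn the anode: E°cell = +1.05 V, n = 2.
Overall reaction: Pb²⁺(aq) + Mn(s) → Pb(s) + Mn²⁺(aq); Q = [Mn²⁺]^1/[Pb²⁺]^1.
From E = E° − (0.0592/n) log Q: log Q = (E° − E)·n/0.0592 = (+1.05 − (+0.979))·2/0.0592 = 2.3986.
So 1·log[Pb²⁺] = 1·log(0.95) − log Q = -0.0223 − (2.3986) = -2.4209; [Pb²⁺] = 10^(-2.4209) ≈ 0.0038 M.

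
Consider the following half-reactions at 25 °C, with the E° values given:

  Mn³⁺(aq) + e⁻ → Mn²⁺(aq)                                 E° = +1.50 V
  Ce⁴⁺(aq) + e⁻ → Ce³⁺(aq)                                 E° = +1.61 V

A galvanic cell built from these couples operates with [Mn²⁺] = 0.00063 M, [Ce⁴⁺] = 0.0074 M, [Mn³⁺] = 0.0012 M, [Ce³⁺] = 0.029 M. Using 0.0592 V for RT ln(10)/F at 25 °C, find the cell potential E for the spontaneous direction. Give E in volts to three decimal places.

+0.058 V

Ce⁴⁺/Ce³⁺ is the cathode (higher E°), Mn³⁺/Mn²⁺ the anode: E°cell = +1.61 − (+1.50) = +0.11 V, n = 1.
Overall: Ce⁴⁺(aq) + Mn²⁺(aq) → Ce³⁺(aq) + Mn³⁺(aq)
Q = [Ce³⁺]·[Mn³⁺] / ([Ce⁴⁺]·[Mn²⁺]); log Q = 0.873.
E = E° − (0.0592/n) log Q = +0.11 − (0.0592/1)(0.873) = +0.058 V.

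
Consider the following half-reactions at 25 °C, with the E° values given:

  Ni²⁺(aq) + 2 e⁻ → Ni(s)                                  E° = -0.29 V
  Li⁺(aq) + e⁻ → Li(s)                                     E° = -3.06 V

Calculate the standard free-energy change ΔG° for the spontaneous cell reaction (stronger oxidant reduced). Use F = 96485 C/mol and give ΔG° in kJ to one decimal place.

-534.5 kJ

Ni²⁺/Ni (E° = -0.29 V) is the cathode; Li⁺/Li (E° = -3.06 V) is the anode, so E°cell = +2.77 V.
Balancing electrons gives n = 2 (lcm of 2 and 1).
ΔG° = −nFE° = −(2)(96485)(+2.77) = -534,527 J = -534.5 kJ.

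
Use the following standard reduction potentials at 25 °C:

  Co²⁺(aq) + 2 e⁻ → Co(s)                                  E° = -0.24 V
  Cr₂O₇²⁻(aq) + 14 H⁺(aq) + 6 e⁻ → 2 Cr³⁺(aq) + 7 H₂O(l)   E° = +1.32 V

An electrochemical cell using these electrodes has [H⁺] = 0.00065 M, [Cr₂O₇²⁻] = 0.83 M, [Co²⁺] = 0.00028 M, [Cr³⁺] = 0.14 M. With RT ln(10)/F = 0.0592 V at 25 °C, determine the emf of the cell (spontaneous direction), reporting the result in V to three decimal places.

+1.241 V

Cr₂O₇²⁻/Cr³⁺ is the cathode (higher E°), Co²⁺/Co the anode: E°cell = +1.32 − (-0.24) = +1.56 V, n = 6.
Overall: Cr₂O₇²⁻(aq) + 14 H⁺(aq) + 3 Co(s) → 2 Cr³⁺(aq) + 7 H₂O(l) + 3 Co²⁺(aq)
Q = [Cr³⁺]^2·[Co²⁺]^3 / ([Cr₂O₇²⁻]·[H⁺]^14); log Q = 32.334.
E = E° − (0.0592/n) log Q = +1.56 − (0.0592/6)(32.334) = +1.241 V.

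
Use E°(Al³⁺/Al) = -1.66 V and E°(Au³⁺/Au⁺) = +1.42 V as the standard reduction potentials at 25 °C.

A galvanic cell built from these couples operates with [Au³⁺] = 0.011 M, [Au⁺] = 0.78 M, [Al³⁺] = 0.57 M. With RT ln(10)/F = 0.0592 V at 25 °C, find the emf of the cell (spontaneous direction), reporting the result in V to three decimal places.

Au³⁺/Au⁺ is the cathode (higher E°), Al³⁺/Al the anode: E°cell = +1.42 − (-1.66) = +3.08 V, n = 6.
Overall: 3 Au³⁺(aq) + 2 Al(s) → 3 Au⁺(aq) + 2 Al³⁺(aq)
Q = [Au⁺]^3·[Al³⁺]^2 / ([Au³⁺]^3); log Q = 5.064.
E = E° − (0.0592/n) log Q = +3.08 − (0.0592/6)(5.064) = +3.030 V.

+3.030 V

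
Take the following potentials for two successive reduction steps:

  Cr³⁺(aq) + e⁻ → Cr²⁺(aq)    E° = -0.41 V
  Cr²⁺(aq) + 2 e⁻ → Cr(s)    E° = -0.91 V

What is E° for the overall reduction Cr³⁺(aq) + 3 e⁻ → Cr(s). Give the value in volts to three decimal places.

Adding the free-energy changes (−nFE°) of the two steps gives −n₃FE°₃ = −n₁FE°₁ − n₂FE°₂.
E°₃ = (1×-0.41 + 2×-0.91) / 3 = (-2.230) / 3 = -0.743 V.
Simply averaging or adding the two E° values would be wrong; the electron-weighted sum is required.

-0.743 V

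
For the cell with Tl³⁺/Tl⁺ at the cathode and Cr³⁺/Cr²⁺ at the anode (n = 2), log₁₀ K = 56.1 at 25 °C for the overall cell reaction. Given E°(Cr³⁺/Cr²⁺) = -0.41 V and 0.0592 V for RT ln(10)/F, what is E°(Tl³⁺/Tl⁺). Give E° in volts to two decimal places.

E°cell = (0.0592/n)·log K = (0.0592/2)(56.1) = +1.661 V.
Since Tl³⁺/Tl⁺ is the cathode and Cr³⁺/Cr²⁺ the anode, E°cell = E°(Tl³⁺/Tl⁺) − E°(Cr³⁺/Cr²⁺).
So E°(Tl³⁺/Tl⁺) = E°cell + E°(Cr³⁺/Cr²⁺) = +1.661 + (-0.41) = +1.25 V.

+1.25 V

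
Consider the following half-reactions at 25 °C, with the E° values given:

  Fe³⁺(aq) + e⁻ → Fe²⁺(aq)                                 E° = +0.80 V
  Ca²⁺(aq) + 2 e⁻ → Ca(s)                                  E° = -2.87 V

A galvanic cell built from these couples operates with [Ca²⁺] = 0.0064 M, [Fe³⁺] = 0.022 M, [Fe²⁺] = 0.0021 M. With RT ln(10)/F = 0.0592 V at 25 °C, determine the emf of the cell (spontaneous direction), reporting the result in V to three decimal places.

Fe³⁺/Fe²⁺ is the cathode (higher E°), Ca²⁺/Ca the anode: E°cell = +0.80 − (-2.87) = +3.67 V, n = 2.
Overall: 2 Fe³⁺(aq) + Ca(s) → 2 Fe²⁺(aq) + Ca²⁺(aq)
Q = [Fe²⁺]^2·[Ca²⁺] / ([Fe³⁺]^2); log Q = -4.234.
E = E° − (0.0592/n) log Q = +3.67 − (0.0592/2)(-4.234) = +3.795 V.

+3.795 V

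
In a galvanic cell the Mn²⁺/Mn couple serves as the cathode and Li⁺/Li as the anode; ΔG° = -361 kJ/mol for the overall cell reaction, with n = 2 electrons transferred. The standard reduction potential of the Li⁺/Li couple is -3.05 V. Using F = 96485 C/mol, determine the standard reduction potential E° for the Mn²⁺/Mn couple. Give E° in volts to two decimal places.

-1.18 V

E°cell = −ΔG°/(nF) = −(-361×10³)/((2)(96485)) = +1.871 V.
Since Mn²⁺/Mn is the cathode and Li⁺/Li the anode, E°cell = E°(Mn²⁺/Mn) − E°(Li⁺/Li).
So E°(Mn²⁺/Mn) = E°cell + E°(Li⁺/Li) = +1.871 + (-3.05) = -1.18 V.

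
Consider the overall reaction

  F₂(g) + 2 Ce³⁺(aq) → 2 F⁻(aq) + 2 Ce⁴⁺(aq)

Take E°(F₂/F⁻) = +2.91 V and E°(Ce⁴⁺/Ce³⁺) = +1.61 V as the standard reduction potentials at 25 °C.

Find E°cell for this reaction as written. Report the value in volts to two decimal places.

+1.30 V

The F₂/F⁻ couple has the higher reduction potential, so it is the cathode; Ce⁴⁺/Ce³⁺ is oxidised at the anode.
E°cell = E°(cathode) − E°(anode) = (+2.91) − (+1.61) = +1.30 V.
Since E°cell > 0, the reaction is spontaneous under standard conditions.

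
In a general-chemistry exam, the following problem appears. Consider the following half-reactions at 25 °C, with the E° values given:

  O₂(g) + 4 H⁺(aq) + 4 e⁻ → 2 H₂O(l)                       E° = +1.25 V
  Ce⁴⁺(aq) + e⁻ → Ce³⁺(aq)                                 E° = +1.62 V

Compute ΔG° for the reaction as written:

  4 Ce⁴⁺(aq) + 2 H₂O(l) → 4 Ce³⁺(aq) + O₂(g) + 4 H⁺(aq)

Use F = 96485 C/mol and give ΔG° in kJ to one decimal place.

-142.8 kJ

As written, Ce⁴⁺/Ce³⁺ is reduced (cathode) and O₂/H₂O is oxidised (anode), so E°cell = (+1.62) − (+1.25) = +0.37 V.
Balancing electrons gives n = 4.
ΔG° = −nFE° = −(4)(96485)(+0.37) = -142,798 J = -142.8 kJ.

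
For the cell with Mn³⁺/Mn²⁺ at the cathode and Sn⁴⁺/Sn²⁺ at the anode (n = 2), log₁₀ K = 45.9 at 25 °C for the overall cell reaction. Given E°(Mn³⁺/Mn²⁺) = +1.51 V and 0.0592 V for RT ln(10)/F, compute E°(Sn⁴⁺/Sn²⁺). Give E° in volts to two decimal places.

E°cell = (0.0592/n)·log K = (0.0592/2)(45.9) = +1.359 V.
Since Mn³⁺/Mn²⁺ is the cathode and Sn⁴⁺/Sn²⁺ the anode, E°cell = E°(Mn³⁺/Mn²⁺) − E°(Sn⁴⁺/Sn²⁺).
So E°(Sn⁴⁺/Sn²⁺) = E°(Mn³⁺/Mn²⁺) − E°cell = (+1.51) − (+1.359) = +0.15 V.

+0.15 V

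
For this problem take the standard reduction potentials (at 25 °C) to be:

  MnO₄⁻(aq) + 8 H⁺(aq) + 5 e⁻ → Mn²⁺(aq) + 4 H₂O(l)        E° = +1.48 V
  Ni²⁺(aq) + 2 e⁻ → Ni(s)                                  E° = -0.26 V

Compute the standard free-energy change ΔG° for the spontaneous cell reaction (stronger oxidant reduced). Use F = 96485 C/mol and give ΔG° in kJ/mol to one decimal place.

-1678.8 kJ/mol

MnO₄⁻/Mn²⁺ (E° = +1.48 V) is the cathode; Ni²⁺/Ni (E° = -0.26 V) is the anode, so E°cell = +1.74 V.
Balancing electrons gives n = 10 (lcm of 5 and 2).
ΔG° = −nFE° = −(10)(96485)(+1.74) = -1,678,839 J = -1678.8 kJ/mol.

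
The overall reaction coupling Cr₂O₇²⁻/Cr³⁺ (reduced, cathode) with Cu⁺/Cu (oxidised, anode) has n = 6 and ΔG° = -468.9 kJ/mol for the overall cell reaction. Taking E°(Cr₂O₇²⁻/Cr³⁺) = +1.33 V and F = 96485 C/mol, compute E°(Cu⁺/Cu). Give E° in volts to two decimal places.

E°cell = −ΔG°/(nF) = −(-468.9×10³)/((6)(96485)) = +0.810 V.
Since Cr₂O₇²⁻/Cr³⁺ is the cathode and Cu⁺/Cu the anode, E°cell = E°(Cr₂O₇²⁻/Cr³⁺) − E°(Cu⁺/Cu).
So E°(Cu⁺/Cu) = E°(Cr₂O₇²⁻/Cr³⁺) − E°cell = (+1.33) − (+0.810) = +0.52 V.

+0.52 V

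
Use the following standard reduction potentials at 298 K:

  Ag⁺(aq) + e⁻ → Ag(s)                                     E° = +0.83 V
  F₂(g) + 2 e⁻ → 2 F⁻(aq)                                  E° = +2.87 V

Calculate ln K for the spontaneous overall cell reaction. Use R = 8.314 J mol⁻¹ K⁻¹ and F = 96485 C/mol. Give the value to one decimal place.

158.9

Cathode: F₂/F⁻; anode: Ag⁺/Ag. E°cell = (+2.87) − (+0.83) = +2.04 V, with n = 2.
ΔG° = −nFE° = −RT ln K, so ln K = nFE°/(RT) = (2)(96485)(+2.04) / ((8.314)(298)) = 158.889.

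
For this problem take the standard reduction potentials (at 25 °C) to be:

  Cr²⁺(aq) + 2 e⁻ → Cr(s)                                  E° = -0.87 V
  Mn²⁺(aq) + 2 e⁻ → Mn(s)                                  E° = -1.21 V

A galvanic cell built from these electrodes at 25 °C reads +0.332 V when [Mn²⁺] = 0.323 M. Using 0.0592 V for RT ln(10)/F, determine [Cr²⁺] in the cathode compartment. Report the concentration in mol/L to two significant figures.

Cr²⁺/Cr is the cathode, Mn²⁺/Mn the anode: E°cell = +0.34 V, n = 2.
Overall reaction: Cr²⁺(aq) + Mn(s) → Cr(s) + Mn²⁺(aq); Q = [Mn²⁺]^1/[Cr²⁺]^1.
From E = E° − (0.0592/n) log Q: log Q = (E° − E)·n/0.0592 = (+0.34 − (+0.332))·2/0.0592 = 0.2703.
So 1·log[Cr²⁺] = 1·log(0.323) − log Q = -0.4908 − (0.2703) = -0.7611; [Cr²⁺] = 10^(-0.7611) ≈ 0.17 M.

0.17 M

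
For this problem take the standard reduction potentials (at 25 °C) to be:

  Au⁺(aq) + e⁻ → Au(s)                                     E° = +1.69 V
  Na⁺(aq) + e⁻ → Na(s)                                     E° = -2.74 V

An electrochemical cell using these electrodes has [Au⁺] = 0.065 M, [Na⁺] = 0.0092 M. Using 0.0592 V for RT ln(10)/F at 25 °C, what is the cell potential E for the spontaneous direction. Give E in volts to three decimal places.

+4.480 V

Au⁺/Au is the cathode (higher E°), Na⁺/Na the anode: E°cell = +1.69 − (-2.74) = +4.43 V, n = 1.
Overall: Au⁺(aq) + Na(s) → Au(s) + Na⁺(aq)
Q = [Na⁺] / ([Au⁺]); log Q = -0.849.
E = E° − (0.0592/n) log Q = +4.43 − (0.0592/1)(-0.849) = +4.480 V.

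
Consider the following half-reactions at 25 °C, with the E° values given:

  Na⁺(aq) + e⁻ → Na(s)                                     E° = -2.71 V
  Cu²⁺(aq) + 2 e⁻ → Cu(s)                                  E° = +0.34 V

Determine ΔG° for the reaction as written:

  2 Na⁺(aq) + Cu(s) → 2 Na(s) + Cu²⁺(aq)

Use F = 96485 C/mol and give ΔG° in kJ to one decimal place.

As written, Na⁺/Na is reduced (cathode) and Cu²⁺/Cu is oxidised (anode), so E°cell = (-2.71) − (+0.34) = -3.05 V.
Balancing electrons gives n = 2.
ΔG° = −nFE° = −(2)(96485)(-3.05) = 588,558 J = +588.6 kJ.

+588.6 kJ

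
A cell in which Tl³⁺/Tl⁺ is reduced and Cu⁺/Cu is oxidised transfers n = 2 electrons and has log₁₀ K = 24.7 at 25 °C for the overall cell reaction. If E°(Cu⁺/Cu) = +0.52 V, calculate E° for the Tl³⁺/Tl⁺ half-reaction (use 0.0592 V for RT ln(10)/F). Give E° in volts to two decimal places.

+1.25 V

E°cell = (0.0592/n)·log K = (0.0592/2)(24.7) = +0.731 V.
Since Tl³⁺/Tl⁺ is the cathode and Cu⁺/Cu the anode, E°cell = E°(Tl³⁺/Tl⁺) − E°(Cu⁺/Cu).
So E°(Tl³⁺/Tl⁺) = E°cell + E°(Cu⁺/Cu) = +0.731 + (+0.52) = +1.25 V.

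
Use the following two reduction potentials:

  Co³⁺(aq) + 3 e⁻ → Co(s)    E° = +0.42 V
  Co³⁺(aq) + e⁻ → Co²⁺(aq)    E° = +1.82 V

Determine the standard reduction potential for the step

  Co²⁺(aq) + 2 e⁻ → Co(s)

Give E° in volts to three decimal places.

-0.280 V

Sequential free energies add, so n₃E°₃ = n₁E°₁ + n₂E°₂.
With n₃ = 3, and the known step contributing 1×(+1.82) V, the unknown satisfies 2·E° = 3×(+0.42) − 1×(+1.82) = -0.560.
E° = -0.560 / 2 = -0.280 V.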